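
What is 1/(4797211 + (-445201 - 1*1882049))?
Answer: 1/2469961 ≈ 4.0486e-7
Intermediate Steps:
1/(4797211 + (-445201 - 1*1882049)) = 1/(4797211 + (-445201 - 1882049)) = 1/(4797211 - 2327250) = 1/2469961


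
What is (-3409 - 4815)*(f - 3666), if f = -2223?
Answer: 48431136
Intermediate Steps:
(-3409 - 4815)*(f - 3666) = (-3409 - 4815)*(-2223 - 3666) = -8224*(-5889) = 48431136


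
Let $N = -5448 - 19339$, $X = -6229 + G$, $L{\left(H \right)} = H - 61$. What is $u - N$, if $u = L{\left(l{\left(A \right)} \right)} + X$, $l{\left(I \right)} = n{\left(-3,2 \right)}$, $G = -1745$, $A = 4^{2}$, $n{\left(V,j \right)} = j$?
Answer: $16754$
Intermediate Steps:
$A = 16$
$l{\left(I \right)} = 2$
$L{\left(H \right)} = -61 + H$ ($L{\left(H \right)} = H - 61 = -61 + H$)
$X = -7974$ ($X = -6229 - 1745 = -7974$)
$N = -24787$ ($N = -5448 - 19339 = -24787$)
$u = -8033$ ($u = \left(-61 + 2\right) - 7974 = -59 - 7974 = -8033$)
$u - N = -8033 - -24787 = -8033 + 24787 = 16754$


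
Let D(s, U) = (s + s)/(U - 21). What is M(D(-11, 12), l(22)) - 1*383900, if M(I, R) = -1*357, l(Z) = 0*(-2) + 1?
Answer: -384257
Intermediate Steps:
l(Z) = 1 (l(Z) = 0 + 1 = 1)
D(s, U) = 2*s/(-21 + U) (D(s, U) = (2*s)/(-21 + U) = 2*s/(-21 + U))
M(I, R) = -357
M(D(-11, 12), l(22)) - 1*383900 = -357 - 1*383900 = -357 - 383900 = -384257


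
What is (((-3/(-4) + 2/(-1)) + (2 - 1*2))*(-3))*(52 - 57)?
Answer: -75/4 ≈ -18.750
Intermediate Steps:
(((-3/(-4) + 2/(-1)) + (2 - 1*2))*(-3))*(52 - 57) = (((-3*(-1/4) + 2*(-1)) + (2 - 2))*(-3))*(-5) = (((3/4 - 2) + 0)*(-3))*(-5) = ((-5/4 + 0)*(-3))*(-5) = -5/4*(-3)*(-5) = (15/4)*(-5) = -75/4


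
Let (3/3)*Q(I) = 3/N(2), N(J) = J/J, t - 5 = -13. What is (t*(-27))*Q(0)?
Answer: 648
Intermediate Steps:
t = -8 (t = 5 - 13 = -8)
N(J) = 1
Q(I) = 3 (Q(I) = 3/1 = 3*1 = 3)
(t*(-27))*Q(0) = -8*(-27)*3 = 216*3 = 648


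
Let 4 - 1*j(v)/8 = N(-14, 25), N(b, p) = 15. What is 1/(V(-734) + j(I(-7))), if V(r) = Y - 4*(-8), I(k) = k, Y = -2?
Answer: -1/58 ≈ -0.017241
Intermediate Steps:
j(v) = -88 (j(v) = 32 - 8*15 = 32 - 120 = -88)
V(r) = 30 (V(r) = -2 - 4*(-8) = -2 + 32 = 30)
1/(V(-734) + j(I(-7))) = 1/(30 - 88) = 1/(-58) = -1/58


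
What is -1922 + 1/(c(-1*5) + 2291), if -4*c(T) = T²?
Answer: -17565154/9139 ≈ -1922.0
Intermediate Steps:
c(T) = -T²/4
-1922 + 1/(c(-1*5) + 2291) = -1922 + 1/(-(-1*5)²/4 + 2291) = -1922 + 1/(-¼*(-5)² + 2291) = -1922 + 1/(-¼*25 + 2291) = -1922 + 1/(-25/4 + 2291) = -1922 + 1/(9139/4) = -1922 + 4/9139 = -17565154/9139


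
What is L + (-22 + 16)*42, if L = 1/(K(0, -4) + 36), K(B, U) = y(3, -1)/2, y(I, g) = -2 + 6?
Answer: -9575/38 ≈ -251.97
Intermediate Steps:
y(I, g) = 4
K(B, U) = 2 (K(B, U) = 4/2 = 4*(1/2) = 2)
L = 1/38 (L = 1/(2 + 36) = 1/38 ≈ 0.026316)
L + (-22 + 16)*42 = 1/38 + (-22 + 16)*42 = 1/38 - 6*42 = 1/38 - 252 = -9575/38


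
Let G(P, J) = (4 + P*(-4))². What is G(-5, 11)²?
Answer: 331776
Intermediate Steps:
G(P, J) = (4 - 4*P)²
G(-5, 11)² = (16*(-1 - 5)²)² = (16*(-6)²)² = (16*36)² = 576² = 331776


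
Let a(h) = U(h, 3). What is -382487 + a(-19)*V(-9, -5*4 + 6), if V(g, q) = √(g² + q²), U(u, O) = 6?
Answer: -382487 + 6*√277 ≈ -3.8239e+5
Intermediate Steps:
a(h) = 6
-382487 + a(-19)*V(-9, -5*4 + 6) = -382487 + 6*√((-9)² + (-5*4 + 6)²) = -382487 + 6*√(81 + (-20 + 6)²) = -382487 + 6*√(81 + (-14)²) = -382487 + 6*√(81 + 196) = -382487 + 6*√277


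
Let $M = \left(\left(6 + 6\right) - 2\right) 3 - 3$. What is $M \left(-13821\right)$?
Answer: $-373167$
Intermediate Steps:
$M = 27$ ($M = \left(12 - 2\right) 3 - 3 = 10 \cdot 3 - 3 = 30 - 3 = 27$)
$M \left(-13821\right) = 27 \left(-13821\right) = -373167$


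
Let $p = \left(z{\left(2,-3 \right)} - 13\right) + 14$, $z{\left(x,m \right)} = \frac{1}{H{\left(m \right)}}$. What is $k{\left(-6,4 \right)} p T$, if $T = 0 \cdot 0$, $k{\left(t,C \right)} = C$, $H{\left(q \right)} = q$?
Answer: $0$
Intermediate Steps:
$z{\left(x,m \right)} = \frac{1}{m}$
$T = 0$
$p = \frac{2}{3}$ ($p = \left(\frac{1}{-3} - 13\right) + 14 = \left(- \frac{1}{3} - 13\right) + 14 = - \frac{40}{3} + 14 = \frac{2}{3} \approx 0.66667$)
$k{\left(-6,4 \right)} p T = 4 \cdot \frac{2}{3} \cdot 0 = \frac{8}{3} \cdot 0 = 0$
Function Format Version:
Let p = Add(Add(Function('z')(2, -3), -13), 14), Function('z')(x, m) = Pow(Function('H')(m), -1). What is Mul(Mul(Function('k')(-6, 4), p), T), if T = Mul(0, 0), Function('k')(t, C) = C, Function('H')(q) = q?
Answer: 0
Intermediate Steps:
Function('z')(x, m) = Pow(m, -1)
T = 0
p = Rational(2, 3) (p = Add(Add(Pow(-3, -1), -13), 14) = Add(Add(Rational(-1, 3), -13), 14) = Add(Rational(-40, 3), 14) = Rational(2, 3) ≈ 0.66667)
Mul(Mul(Function('k')(-6, 4), p), T) = Mul(Mul(4, Rational(2, 3)), 0) = Mul(Rational(8, 3), 0) = 0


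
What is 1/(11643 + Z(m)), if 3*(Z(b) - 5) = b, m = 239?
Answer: 3/35183 ≈ 8.5268e-5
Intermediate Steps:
Z(b) = 5 + b/3
1/(11643 + Z(m)) = 1/(11643 + (5 + (1/3)*239)) = 1/(11643 + (5 + 239/3)) = 1/(11643 + 254/3) = 1/(35183/3) = 3/35183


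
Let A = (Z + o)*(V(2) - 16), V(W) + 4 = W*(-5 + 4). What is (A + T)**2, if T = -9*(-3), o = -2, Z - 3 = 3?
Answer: 3721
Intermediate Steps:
V(W) = -4 - W (V(W) = -4 + W*(-5 + 4) = -4 + W*(-1) = -4 - W)
Z = 6 (Z = 3 + 3 = 6)
A = -88 (A = (6 - 2)*((-4 - 1*2) - 16) = 4*((-4 - 2) - 16) = 4*(-6 - 16) = 4*(-22) = -88)
T = 27
(A + T)**2 = (-88 + 27)**2 = (-61)**2 = 3721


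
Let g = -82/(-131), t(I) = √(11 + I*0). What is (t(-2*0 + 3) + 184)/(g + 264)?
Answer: 12052/17333 + 131*√11/34666 ≈ 0.70785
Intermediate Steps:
t(I) = √11 (t(I) = √(11 + 0) = √11)
g = 82/131 (g = -82*(-1/131) = 82/131 ≈ 0.62595)
(t(-2*0 + 3) + 184)/(g + 264) = (√11 + 184)/(82/131 + 264) = (184 + √11)/(34666/131) = (184 + √11)*(131/34666) = 12052/17333 + 131*√11/34666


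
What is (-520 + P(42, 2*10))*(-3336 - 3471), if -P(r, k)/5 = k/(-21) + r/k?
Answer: 50101789/14 ≈ 3.5787e+6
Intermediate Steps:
P(r, k) = 5*k/21 - 5*r/k (P(r, k) = -5*(k/(-21) + r/k) = -5*(k*(-1/21) + r/k) = -5*(-k/21 + r/k) = 5*k/21 - 5*r/k)
(-520 + P(42, 2*10))*(-3336 - 3471) = (-520 + (5*(2*10)/21 - 5*42/2*10))*(-3336 - 3471) = (-520 + ((5/21)*20 - 5*42/20))*(-6807) = (-520 + (100/21 - 5*42*1/20))*(-6807) = (-520 + (100/21 - 21/2))*(-6807) = (-520 - 241/42)*(-6807) = -22081/42*(-6807) = 50101789/14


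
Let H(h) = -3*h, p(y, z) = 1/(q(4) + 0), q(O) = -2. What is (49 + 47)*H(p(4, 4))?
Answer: 144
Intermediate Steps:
p(y, z) = -½ (p(y, z) = 1/(-2 + 0) = 1/(-2) = -½)
(49 + 47)*H(p(4, 4)) = (49 + 47)*(-3*(-½)) = 96*(3/2) = 144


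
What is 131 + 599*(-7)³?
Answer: -205326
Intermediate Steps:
131 + 599*(-7)³ = 131 + 599*(-343) = 131 - 205457 = -205326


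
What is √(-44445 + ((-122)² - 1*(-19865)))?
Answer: 4*I*√606 ≈ 98.468*I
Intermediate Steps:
√(-44445 + ((-122)² - 1*(-19865))) = √(-44445 + (14884 + 19865)) = √(-44445 + 34749) = √(-9696) = 4*I*√606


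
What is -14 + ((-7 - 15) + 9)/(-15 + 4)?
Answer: -141/11 ≈ -12.818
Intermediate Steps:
-14 + ((-7 - 15) + 9)/(-15 + 4) = -14 + (-22 + 9)/(-11) = -14 - 13*(-1/11) = -14 + 13/11 = -141/11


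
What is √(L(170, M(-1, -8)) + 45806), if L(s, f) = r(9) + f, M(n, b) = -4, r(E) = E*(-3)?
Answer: 5*√1831 ≈ 213.95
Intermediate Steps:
r(E) = -3*E
L(s, f) = -27 + f (L(s, f) = -3*9 + f = -27 + f)
√(L(170, M(-1, -8)) + 45806) = √((-27 - 4) + 45806) = √(-31 + 45806) = √45775 = 5*√1831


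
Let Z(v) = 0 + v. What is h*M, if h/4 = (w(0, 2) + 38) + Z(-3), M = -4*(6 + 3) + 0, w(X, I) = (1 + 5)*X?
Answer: -5040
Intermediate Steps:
w(X, I) = 6*X
Z(v) = v
M = -36 (M = -4*9 + 0 = -36 + 0 = -36)
h = 140 (h = 4*((6*0 + 38) - 3) = 4*((0 + 38) - 3) = 4*(38 - 3) = 4*35 = 140)
h*M = 140*(-36) = -5040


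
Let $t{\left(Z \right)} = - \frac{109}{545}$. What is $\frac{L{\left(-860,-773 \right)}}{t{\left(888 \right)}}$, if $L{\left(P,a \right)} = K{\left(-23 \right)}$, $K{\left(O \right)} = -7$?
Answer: $35$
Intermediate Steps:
$t{\left(Z \right)} = - \frac{1}{5}$ ($t{\left(Z \right)} = \left(-109\right) \frac{1}{545} = - \frac{1}{5}$)
$L{\left(P,a \right)} = -7$
$\frac{L{\left(-860,-773 \right)}}{t{\left(888 \right)}} = - \frac{7}{- \frac{1}{5}} = \left(-7\right) \left(-5\right) = 35$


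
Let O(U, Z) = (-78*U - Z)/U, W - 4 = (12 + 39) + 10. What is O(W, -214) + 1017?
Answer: 61249/65 ≈ 942.29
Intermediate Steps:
W = 65 (W = 4 + ((12 + 39) + 10) = 4 + (51 + 10) = 4 + 61 = 65)
O(U, Z) = (-Z - 78*U)/U
O(W, -214) + 1017 = (-78 - 1*(-214)/65) + 1017 = (-78 - 1*(-214)*1/65) + 1017 = (-78 + 214/65) + 1017 = -4856/65 + 1017 = 61249/65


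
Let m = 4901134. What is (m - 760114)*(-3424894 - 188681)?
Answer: -14963886346500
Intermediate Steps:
(m - 760114)*(-3424894 - 188681) = (4901134 - 760114)*(-3424894 - 188681) = 4141020*(-3613575) = -14963886346500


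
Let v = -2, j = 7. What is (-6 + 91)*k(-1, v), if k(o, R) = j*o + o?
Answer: -680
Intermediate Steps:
k(o, R) = 8*o (k(o, R) = 7*o + o = 8*o)
(-6 + 91)*k(-1, v) = (-6 + 91)*(8*(-1)) = 85*(-8) = -680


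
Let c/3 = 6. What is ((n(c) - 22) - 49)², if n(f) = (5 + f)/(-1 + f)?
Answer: 1401856/289 ≈ 4850.7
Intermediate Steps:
c = 18 (c = 3*6 = 18)
n(f) = (5 + f)/(-1 + f)
((n(c) - 22) - 49)² = (((5 + 18)/(-1 + 18) - 22) - 49)² = ((23/17 - 22) - 49)² = (-351/17 - 49)² = (-1184/17)² = 1401856/289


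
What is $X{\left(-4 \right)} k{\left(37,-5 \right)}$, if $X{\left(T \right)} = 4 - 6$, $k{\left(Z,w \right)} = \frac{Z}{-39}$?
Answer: $\frac{74}{39} \approx 1.8974$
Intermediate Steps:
$k{\left(Z,w \right)} = - \frac{Z}{39}$ ($k{\left(Z,w \right)} = Z \left(- \frac{1}{39}\right) = - \frac{Z}{39}$)
$X{\left(T \right)} = -2$ ($X{\left(T \right)} = 4 - 6 = -2$)
$X{\left(-4 \right)} k{\left(37,-5 \right)} = - 2 \left(\left(- \frac{1}{39}\right) 37\right) = \left(-2\right) \left(- \frac{37}{39}\right) = \frac{74}{39}$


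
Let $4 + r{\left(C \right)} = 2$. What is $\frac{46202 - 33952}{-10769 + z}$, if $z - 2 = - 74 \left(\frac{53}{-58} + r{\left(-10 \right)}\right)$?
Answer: $- \frac{35525}{30599} \approx -1.161$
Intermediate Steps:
$r{\left(C \right)} = -2$ ($r{\left(C \right)} = -4 + 2 = -2$)
$z = \frac{6311}{29}$ ($z = 2 - 74 \left(\frac{53}{-58} - 2\right) = 2 - 74 \left(53 \left(- \frac{1}{58}\right) - 2\right) = 2 - 74 \left(- \frac{53}{58} - 2\right) = 2 - - \frac{6253}{29} = 2 + \frac{6253}{29} = \frac{6311}{29} \approx 217.62$)
$\frac{46202 - 33952}{-10769 + z} = \frac{46202 - 33952}{-10769 + \frac{6311}{29}} = \frac{12250}{- \frac{305990}{29}} = 12250 \left(- \frac{29}{305990}\right) = - \frac{35525}{30599}$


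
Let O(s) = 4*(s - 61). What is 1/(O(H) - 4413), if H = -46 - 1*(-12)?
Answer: -1/4793 ≈ -0.00020864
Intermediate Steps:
H = -34 (H = -46 + 12 = -34)
O(s) = -244 + 4*s (O(s) = 4*(-61 + s) = -244 + 4*s)
1/(O(H) - 4413) = 1/((-244 + 4*(-34)) - 4413) = 1/((-244 - 136) - 4413) = 1/(-380 - 4413) = 1/(-4793) = -1/4793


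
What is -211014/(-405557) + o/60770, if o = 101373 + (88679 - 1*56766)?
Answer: 33439195541/12322849445 ≈ 2.7136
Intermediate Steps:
o = 133286 (o = 101373 + (88679 - 56766) = 101373 + 31913 = 133286)
-211014/(-405557) + o/60770 = -211014/(-405557) + 133286/60770 = -211014*(-1/405557) + 133286*(1/60770) = 211014/405557 + 66643/30385 = 33439195541/12322849445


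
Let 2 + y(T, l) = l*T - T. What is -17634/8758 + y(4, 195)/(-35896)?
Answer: -159942189/78594292 ≈ -2.0350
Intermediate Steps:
y(T, l) = -2 - T + T*l (y(T, l) = -2 + (l*T - T) = -2 + (T*l - T) = -2 + (-T + T*l) = -2 - T + T*l)
-17634/8758 + y(4, 195)/(-35896) = -17634/8758 + (-2 - 1*4 + 4*195)/(-35896) = -17634*1/8758 + (-2 - 4 + 780)*(-1/35896) = -8817/4379 + 774*(-1/35896) = -8817/4379 - 387/17948 = -159942189/78594292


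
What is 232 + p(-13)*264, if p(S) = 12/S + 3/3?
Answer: 3280/13 ≈ 252.31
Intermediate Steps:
p(S) = 1 + 12/S (p(S) = 12/S + 3*(1/3) = 12/S + 1 = 1 + 12/S)
232 + p(-13)*264 = 232 + ((12 - 13)/(-13))*264 = 232 - 1/13*(-1)*264 = 232 + (1/13)*264 = 232 + 264/13 = 3280/13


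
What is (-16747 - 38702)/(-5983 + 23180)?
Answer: -55449/17197 ≈ -3.2243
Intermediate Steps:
(-16747 - 38702)/(-5983 + 23180) = -55449/17197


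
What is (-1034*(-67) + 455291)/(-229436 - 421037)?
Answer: -524569/650473 ≈ -0.80644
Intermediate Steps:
(-1034*(-67) + 455291)/(-229436 - 421037) = (69278 + 455291)/(-650473) = 524569*(-1/650473) = -524569/650473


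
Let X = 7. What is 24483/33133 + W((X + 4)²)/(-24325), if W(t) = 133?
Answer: 84448898/115137175 ≈ 0.73346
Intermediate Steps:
24483/33133 + W((X + 4)²)/(-24325) = 24483/33133 + 133/(-24325) = 24483*(1/33133) + 133*(-1/24325) = 24483/33133 - 19/3475 = 84448898/115137175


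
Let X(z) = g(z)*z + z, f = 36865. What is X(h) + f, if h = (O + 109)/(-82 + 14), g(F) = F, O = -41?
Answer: 36865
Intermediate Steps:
h = -1 (h = (-41 + 109)/(-82 + 14) = 68/(-68) = 68*(-1/68) = -1)
X(z) = z + z² (X(z) = z*z + z = z² + z = z + z²)
X(h) + f = -(1 - 1) + 36865 = -1*0 + 36865 = 0 + 36865 = 36865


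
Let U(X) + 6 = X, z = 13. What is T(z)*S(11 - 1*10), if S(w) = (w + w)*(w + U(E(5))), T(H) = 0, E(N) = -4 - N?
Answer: 0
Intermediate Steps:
U(X) = -6 + X
S(w) = 2*w*(-15 + w) (S(w) = (w + w)*(w + (-6 + (-4 - 1*5))) = (2*w)*(w + (-6 + (-4 - 5))) = (2*w)*(w + (-6 - 9)) = (2*w)*(w - 15) = (2*w)*(-15 + w) = 2*w*(-15 + w))
T(z)*S(11 - 1*10) = 0*(2*(11 - 1*10)*(-15 + (11 - 1*10))) = 0*(2*(11 - 10)*(-15 + (11 - 10))) = 0*(2*1*(-15 + 1)) = 0*(2*1*(-14)) = 0*(-28) = 0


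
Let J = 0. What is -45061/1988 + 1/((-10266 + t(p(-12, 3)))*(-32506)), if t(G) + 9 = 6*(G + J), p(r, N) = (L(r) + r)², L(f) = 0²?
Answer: -6892394609969/304078482204 ≈ -22.667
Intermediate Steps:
L(f) = 0
p(r, N) = r² (p(r, N) = (0 + r)² = r²)
t(G) = -9 + 6*G (t(G) = -9 + 6*(G + 0) = -9 + 6*G)
-45061/1988 + 1/((-10266 + t(p(-12, 3)))*(-32506)) = -45061/1988 + 1/(-10266 + (-9 + 6*(-12)²)*(-32506)) = -45061*1/1988 - 1/32506/(-10266 + (-9 + 6*144)) = -45061/1988 - 1/32506/(-10266 + (-9 + 864)) = -45061/1988 - 1/32506/(-10266 + 855) = -45061/1988 - 1/32506/(-9411) = -45061/1988 - 1/9411*(-1/32506) = -45061/1988 + 1/305913966 = -6892394609969/304078482204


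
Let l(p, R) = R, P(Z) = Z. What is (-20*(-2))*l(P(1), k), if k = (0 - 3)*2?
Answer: -240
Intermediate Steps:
k = -6 (k = -3*2 = -6)
(-20*(-2))*l(P(1), k) = -20*(-2)*(-6) = 40*(-6) = -240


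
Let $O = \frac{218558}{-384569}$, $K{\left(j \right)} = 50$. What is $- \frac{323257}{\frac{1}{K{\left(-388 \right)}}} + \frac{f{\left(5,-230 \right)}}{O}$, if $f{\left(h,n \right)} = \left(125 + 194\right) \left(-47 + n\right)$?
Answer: $- \frac{3498538499753}{218558} \approx -1.6007 \cdot 10^{7}$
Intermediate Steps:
$f{\left(h,n \right)} = -14993 + 319 n$ ($f{\left(h,n \right)} = 319 \left(-47 + n\right) = -14993 + 319 n$)
$O = - \frac{218558}{384569}$ ($O = 218558 \left(- \frac{1}{384569}\right) = - \frac{218558}{384569} \approx -0.56832$)
$- \frac{323257}{\frac{1}{K{\left(-388 \right)}}} + \frac{f{\left(5,-230 \right)}}{O} = - \frac{323257}{\frac{1}{50}} + \frac{-14993 + 319 \left(-230\right)}{- \frac{218558}{384569}} = - 323257 \frac{1}{\frac{1}{50}} + \left(-14993 - 73370\right) \left(- \frac{384569}{218558}\right) = \left(-323257\right) 50 - - \frac{33981670547}{218558} = -16162850 + \frac{33981670547}{218558} = - \frac{3498538499753}{218558}$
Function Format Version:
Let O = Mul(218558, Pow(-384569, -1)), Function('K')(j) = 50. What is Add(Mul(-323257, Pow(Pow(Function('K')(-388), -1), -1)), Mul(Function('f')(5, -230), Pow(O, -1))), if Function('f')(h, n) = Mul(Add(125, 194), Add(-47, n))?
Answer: Rational(-3498538499753, 218558) ≈ -1.6007e+7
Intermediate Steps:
Function('f')(h, n) = Add(-14993, Mul(319, n)) (Function('f')(h, n) = Mul(319, Add(-47, n)) = Add(-14993, Mul(319, n)))
O = Rational(-218558, 384569) (O = Mul(218558, Rational(-1, 384569)) = Rational(-218558, 384569) ≈ -0.56832)
Add(Mul(-323257, Pow(Pow(Function('K')(-388), -1), -1)), Mul(Function('f')(5, -230), Pow(O, -1))) = Add(Mul(-323257, Pow(Pow(50, -1), -1)), Mul(Add(-14993, Mul(319, -230)), Pow(Rational(-218558, 384569), -1))) = Add(Mul(-323257, Pow(Rational(1, 50), -1)), Mul(Add(-14993, -73370), Rational(-384569, 218558))) = Add(Mul(-323257, 50), Mul(-88363, Rational(-384569, 218558))) = Add(-16162850, Rational(33981670547, 218558)) = Rational(-3498538499753, 218558)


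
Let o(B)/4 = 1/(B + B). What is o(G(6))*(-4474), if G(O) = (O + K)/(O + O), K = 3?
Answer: -35792/3 ≈ -11931.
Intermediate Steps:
G(O) = (3 + O)/(2*O) (G(O) = (O + 3)/(O + O) = (3 + O)/((2*O)) = (3 + O)*(1/(2*O)) = (3 + O)/(2*O))
o(B) = 2/B (o(B) = 4/(B + B) = 4/((2*B)) = 4*(1/(2*B)) = 2/B)
o(G(6))*(-4474) = (2/(((½)*(3 + 6)/6)))*(-4474) = (2/(((½)*(⅙)*9)))*(-4474) = (2/(¾))*(-4474) = (2*(4/3))*(-4474) = (8/3)*(-4474) = -35792/3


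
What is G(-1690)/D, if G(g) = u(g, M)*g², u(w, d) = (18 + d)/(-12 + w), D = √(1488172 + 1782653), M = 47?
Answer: -18564650*√14537/37112961 ≈ -60.311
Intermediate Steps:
D = 15*√14537 (D = √3270825 = 15*√14537 ≈ 1808.5)
u(w, d) = (18 + d)/(-12 + w)
G(g) = 65*g²/(-12 + g) (G(g) = ((18 + 47)/(-12 + g))*g² = (65/(-12 + g))*g² = 65*g²/(-12 + g))
G(-1690)/D = (65*(-1690)²/(-12 - 1690))/((15*√14537)) = (65*2856100/(-1702))*(√14537/218055) = (65*2856100*(-1/1702))*(√14537/218055) = -18564650*√14537/37112961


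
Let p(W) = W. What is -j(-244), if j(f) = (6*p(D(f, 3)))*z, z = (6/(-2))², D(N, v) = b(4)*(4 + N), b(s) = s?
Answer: 51840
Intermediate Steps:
D(N, v) = 16 + 4*N (D(N, v) = 4*(4 + N) = 16 + 4*N)
z = 9 (z = (6*(-½))² = (-3)² = 9)
j(f) = 864 + 216*f (j(f) = (6*(16 + 4*f))*9 = (96 + 24*f)*9 = 864 + 216*f)
-j(-244) = -(864 + 216*(-244)) = -(864 - 52704) = -1*(-51840) = 51840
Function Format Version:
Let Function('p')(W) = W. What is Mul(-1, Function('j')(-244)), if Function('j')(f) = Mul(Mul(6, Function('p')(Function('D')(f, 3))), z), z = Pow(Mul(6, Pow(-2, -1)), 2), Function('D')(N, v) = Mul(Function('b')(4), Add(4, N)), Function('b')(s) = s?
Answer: 51840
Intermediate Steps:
Function('D')(N, v) = Add(16, Mul(4, N)) (Function('D')(N, v) = Mul(4, Add(4, N)) = Add(16, Mul(4, N)))
z = 9 (z = Pow(Mul(6, Rational(-1, 2)), 2) = Pow(-3, 2) = 9)
Function('j')(f) = Add(864, Mul(216, f)) (Function('j')(f) = Mul(Mul(6, Add(16, Mul(4, f))), 9) = Mul(Add(96, Mul(24, f)), 9) = Add(864, Mul(216, f)))
Mul(-1, Function('j')(-244)) = Mul(-1, Add(864, Mul(216, -244))) = Mul(-1, Add(864, -52704)) = Mul(-1, -51840) = 51840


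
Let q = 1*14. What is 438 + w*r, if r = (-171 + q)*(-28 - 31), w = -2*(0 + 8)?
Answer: -147770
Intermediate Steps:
w = -16 (w = -2*8 = -16)
q = 14
r = 9263 (r = (-171 + 14)*(-28 - 31) = -157*(-59) = 9263)
438 + w*r = 438 - 16*9263 = 438 - 148208 = -147770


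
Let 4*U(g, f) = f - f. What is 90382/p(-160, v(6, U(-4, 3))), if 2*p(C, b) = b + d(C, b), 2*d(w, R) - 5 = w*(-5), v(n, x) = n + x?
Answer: 361528/817 ≈ 442.51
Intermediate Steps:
U(g, f) = 0 (U(g, f) = (f - f)/4 = (¼)*0 = 0)
d(w, R) = 5/2 - 5*w/2 (d(w, R) = 5/2 + (w*(-5))/2 = 5/2 + (-5*w)/2 = 5/2 - 5*w/2)
p(C, b) = 5/4 + b/2 - 5*C/4 (p(C, b) = (b + (5/2 - 5*C/2))/2 = (5/2 + b - 5*C/2)/2 = 5/4 + b/2 - 5*C/4)
90382/p(-160, v(6, U(-4, 3))) = 90382/(5/4 + (6 + 0)/2 - 5/4*(-160)) = 90382/(5/4 + (½)*6 + 200) = 90382/(5/4 + 3 + 200) = 90382/(817/4) = 90382*(4/817) = 361528/817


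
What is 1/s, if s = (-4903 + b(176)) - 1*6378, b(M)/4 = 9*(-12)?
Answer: -1/11713 ≈ -8.5375e-5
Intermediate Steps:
b(M) = -432 (b(M) = 4*(9*(-12)) = 4*(-108) = -432)
s = -11713 (s = (-4903 - 432) - 1*6378 = -5335 - 6378 = -11713)
1/s = 1/(-11713) = -1/11713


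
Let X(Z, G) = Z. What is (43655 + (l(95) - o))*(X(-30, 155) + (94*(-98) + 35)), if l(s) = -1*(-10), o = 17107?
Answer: -244519506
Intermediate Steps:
l(s) = 10
(43655 + (l(95) - o))*(X(-30, 155) + (94*(-98) + 35)) = (43655 + (10 - 1*17107))*(-30 + (94*(-98) + 35)) = (43655 + (10 - 17107))*(-30 + (-9212 + 35)) = (43655 - 17097)*(-30 - 9177) = 26558*(-9207) = -244519506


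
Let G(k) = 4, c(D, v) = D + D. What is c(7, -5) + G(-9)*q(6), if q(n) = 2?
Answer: 22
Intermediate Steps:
c(D, v) = 2*D
c(7, -5) + G(-9)*q(6) = 2*7 + 4*2 = 14 + 8 = 22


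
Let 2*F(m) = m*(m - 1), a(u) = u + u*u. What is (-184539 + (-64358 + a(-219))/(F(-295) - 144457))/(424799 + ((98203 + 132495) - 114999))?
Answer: -18600960967/54480576906 ≈ -0.34142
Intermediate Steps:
a(u) = u + u²
F(m) = m*(-1 + m)/2 (F(m) = (m*(m - 1))/2 = (m*(-1 + m))/2 = m*(-1 + m)/2)
(-184539 + (-64358 + a(-219))/(F(-295) - 144457))/(424799 + ((98203 + 132495) - 114999)) = (-184539 + (-64358 - 219*(1 - 219))/((½)*(-295)*(-1 - 295) - 144457))/(424799 + ((98203 + 132495) - 114999)) = (-184539 + (-64358 - 219*(-218))/((½)*(-295)*(-296) - 144457))/(424799 + (230698 - 114999)) = (-184539 + (-64358 + 47742)/(43660 - 144457))/(424799 + 115699) = (-184539 - 16616/(-100797))/540498 = (-184539 - 16616*(-1/100797))*(1/540498) = (-184539 + 16616/100797)*(1/540498) = -18600960967/100797*1/540498 = -18600960967/54480576906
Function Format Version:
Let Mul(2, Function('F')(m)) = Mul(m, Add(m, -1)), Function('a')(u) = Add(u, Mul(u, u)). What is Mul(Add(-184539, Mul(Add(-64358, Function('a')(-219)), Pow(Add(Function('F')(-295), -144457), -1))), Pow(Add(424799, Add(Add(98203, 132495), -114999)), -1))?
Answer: Rational(-18600960967, 54480576906) ≈ -0.34142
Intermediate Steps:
Function('a')(u) = Add(u, Pow(u, 2))
Function('F')(m) = Mul(Rational(1, 2), m, Add(-1, m)) (Function('F')(m) = Mul(Rational(1, 2), Mul(m, Add(m, -1))) = Mul(Rational(1, 2), Mul(m, Add(-1, m))) = Mul(Rational(1, 2), m, Add(-1, m)))
Mul(Add(-184539, Mul(Add(-64358, Function('a')(-219)), Pow(Add(Function('F')(-295), -144457), -1))), Pow(Add(424799, Add(Add(98203, 132495), -114999)), -1)) = Mul(Add(-184539, Mul(Add(-64358, Mul(-219, Add(1, -219))), Pow(Add(Mul(Rational(1, 2), -295, Add(-1, -295)), -144457), -1))), Pow(Add(424799, Add(Add(98203, 132495), -114999)), -1)) = Mul(Add(-184539, Mul(Add(-64358, Mul(-219, -218)), Pow(Add(Mul(Rational(1, 2), -295, -296), -144457), -1))), Pow(Add(424799, Add(230698, -114999)), -1)) = Mul(Add(-184539, Mul(Add(-64358, 47742), Pow(Add(43660, -144457), -1))), Pow(Add(424799, 115699), -1)) = Mul(Add(-184539, Mul(-16616, Pow(-100797, -1))), Pow(540498, -1)) = Mul(Add(-184539, Mul(-16616, Rational(-1, 100797))), Rational(1, 540498)) = Mul(Add(-184539, Rational(16616, 100797)), Rational(1, 540498)) = Mul(Rational(-18600960967, 100797), Rational(1, 540498)) = Rational(-18600960967, 54480576906)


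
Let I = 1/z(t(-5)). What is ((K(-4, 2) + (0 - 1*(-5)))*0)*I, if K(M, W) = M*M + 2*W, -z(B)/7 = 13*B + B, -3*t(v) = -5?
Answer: 0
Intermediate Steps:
t(v) = 5/3 (t(v) = -⅓*(-5) = 5/3)
z(B) = -98*B (z(B) = -7*(13*B + B) = -98*B)
I = -3/490 (I = 1/(-98*5/3) = 1/(-490/3) = -3/490 ≈ -0.0061224)
K(M, W) = M² + 2*W
((K(-4, 2) + (0 - 1*(-5)))*0)*I = ((((-4)² + 2*2) + (0 - 1*(-5)))*0)*(-3/490) = (((16 + 4) + (0 + 5))*0)*(-3/490) = ((20 + 5)*0)*(-3/490) = (25*0)*(-3/490) = 0*(-3/490) = 0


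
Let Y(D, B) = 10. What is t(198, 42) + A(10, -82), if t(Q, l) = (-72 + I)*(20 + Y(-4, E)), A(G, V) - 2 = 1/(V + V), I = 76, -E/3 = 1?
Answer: 20007/164 ≈ 121.99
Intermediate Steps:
E = -3 (E = -3*1 = -3)
A(G, V) = 2 + 1/(2*V) (A(G, V) = 2 + 1/(V + V) = 2 + 1/(2*V))
t(Q, l) = 120 (t(Q, l) = (-72 + 76)*(20 + 10) = 4*30 = 120)
t(198, 42) + A(10, -82) = 120 + (2 + (1/2)/(-82)) = 120 + (2 + (1/2)*(-1/82)) = 120 + (2 - 1/164) = 120 + 327/164 = 20007/164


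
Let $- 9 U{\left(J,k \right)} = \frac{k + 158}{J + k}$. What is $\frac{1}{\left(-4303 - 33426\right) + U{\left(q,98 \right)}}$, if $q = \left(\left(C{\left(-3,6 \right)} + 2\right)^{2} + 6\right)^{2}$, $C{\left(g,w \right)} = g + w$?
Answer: $- \frac{9531}{359595355} \approx -2.6505 \cdot 10^{-5}$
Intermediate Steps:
$q = 961$ ($q = \left(\left(\left(-3 + 6\right) + 2\right)^{2} + 6\right)^{2} = \left(\left(3 + 2\right)^{2} + 6\right)^{2} = \left(5^{2} + 6\right)^{2} = \left(25 + 6\right)^{2} = 31^{2} = 961$)
$U{\left(J,k \right)} = - \frac{158 + k}{9 \left(J + k\right)}$ ($U{\left(J,k \right)} = - \frac{\left(k + 158\right) \frac{1}{J + k}}{9} = - \frac{\left(158 + k\right) \frac{1}{J + k}}{9} = - \frac{\frac{1}{J + k} \left(158 + k\right)}{9} = - \frac{158 + k}{9 \left(J + k\right)}$)
$\frac{1}{\left(-4303 - 33426\right) + U{\left(q,98 \right)}} = \frac{1}{\left(-4303 - 33426\right) + \frac{-158 - 98}{9 \left(961 + 98\right)}} = \frac{1}{-37729 + \frac{-158 - 98}{9 \cdot 1059}} = \frac{1}{-37729 + \frac{1}{9} \cdot \frac{1}{1059} \left(-256\right)} = \frac{1}{-37729 - \frac{256}{9531}} = \frac{1}{- \frac{359595355}{9531}} = - \frac{9531}{359595355}$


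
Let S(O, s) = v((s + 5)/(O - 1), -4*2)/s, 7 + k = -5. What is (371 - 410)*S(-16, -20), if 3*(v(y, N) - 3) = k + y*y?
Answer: -4173/2890 ≈ -1.4439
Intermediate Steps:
k = -12 (k = -7 - 5 = -12)
v(y, N) = -1 + y**2/3 (v(y, N) = 3 + (-12 + y*y)/3 = 3 + (-12 + y**2)/3 = 3 + (-4 + y**2/3) = -1 + y**2/3)
S(O, s) = (-1 + (5 + s)**2/(3*(-1 + O)**2))/s (S(O, s) = (-1 + ((s + 5)/(O - 1))**2/3)/s = (-1 + ((5 + s)/(-1 + O))**2/3)/s = (-1 + ((5 + s)**2/(-1 + O)**2)/3)/s = (-1 + (5 + s)**2/(3*(-1 + O)**2))/s)
(371 - 410)*S(-16, -20) = (371 - 410)*(-1/(-20) + (1/3)*(5 - 20)**2/(-20*(-1 - 16)**2)) = -39*(-1*(-1/20) + (1/3)*(-1/20)*(-15)**2/(-17)**2) = -39*(1/20 + (1/3)*(-1/20)*(1/289)*225) = -39*(1/20 - 15/1156) = -39*107/2890 = -4173/2890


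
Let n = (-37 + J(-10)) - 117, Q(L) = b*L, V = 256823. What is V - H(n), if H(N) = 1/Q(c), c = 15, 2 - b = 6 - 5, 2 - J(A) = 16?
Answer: 3852344/15 ≈ 2.5682e+5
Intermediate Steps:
J(A) = -14 (J(A) = 2 - 1*16 = 2 - 16 = -14)
b = 1 (b = 2 - (6 - 5) = 2 - 1*1 = 2 - 1 = 1)
Q(L) = L (Q(L) = 1*L = L)
n = -168 (n = (-37 - 14) - 117 = -51 - 117 = -168)
H(N) = 1/15
V - H(n) = 256823 - 1*1/15 = 256823 - 1/15 = 3852344/15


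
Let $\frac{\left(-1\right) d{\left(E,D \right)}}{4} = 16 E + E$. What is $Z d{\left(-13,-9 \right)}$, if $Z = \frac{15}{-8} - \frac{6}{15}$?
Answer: $- \frac{20111}{10} \approx -2011.1$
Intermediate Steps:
$d{\left(E,D \right)} = - 68 E$ ($d{\left(E,D \right)} = - 4 \left(16 E + E\right) = - 4 \cdot 17 E = - 68 E$)
$Z = - \frac{91}{40}$ ($Z = 15 \left(- \frac{1}{8}\right) - \frac{2}{5} = - \frac{15}{8} - \frac{2}{5} = - \frac{91}{40} \approx -2.275$)
$Z d{\left(-13,-9 \right)} = - \frac{91 \left(\left(-68\right) \left(-13\right)\right)}{40} = \left(- \frac{91}{40}\right) 884 = - \frac{20111}{10}$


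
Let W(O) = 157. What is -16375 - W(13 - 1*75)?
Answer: -16532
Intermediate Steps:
-16375 - W(13 - 1*75) = -16375 - 1*157 = -16375 - 157 = -16532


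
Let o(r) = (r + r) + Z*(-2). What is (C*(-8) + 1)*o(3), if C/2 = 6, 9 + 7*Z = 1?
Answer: -5510/7 ≈ -787.14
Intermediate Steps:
Z = -8/7 (Z = -9/7 + (1/7)*1 = -9/7 + 1/7 = -8/7 ≈ -1.1429)
C = 12 (C = 2*6 = 12)
o(r) = 16/7 + 2*r (o(r) = (r + r) - 8/7*(-2) = 2*r + 16/7 = 16/7 + 2*r)
(C*(-8) + 1)*o(3) = (12*(-8) + 1)*(16/7 + 2*3) = (-96 + 1)*(16/7 + 6) = -95*58/7 = -5510/7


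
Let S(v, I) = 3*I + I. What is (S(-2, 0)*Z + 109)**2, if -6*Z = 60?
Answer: 11881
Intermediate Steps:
S(v, I) = 4*I
Z = -10 (Z = -1/6*60 = -10)
(S(-2, 0)*Z + 109)**2 = ((4*0)*(-10) + 109)**2 = (0*(-10) + 109)**2 = (0 + 109)**2 = 109**2 = 11881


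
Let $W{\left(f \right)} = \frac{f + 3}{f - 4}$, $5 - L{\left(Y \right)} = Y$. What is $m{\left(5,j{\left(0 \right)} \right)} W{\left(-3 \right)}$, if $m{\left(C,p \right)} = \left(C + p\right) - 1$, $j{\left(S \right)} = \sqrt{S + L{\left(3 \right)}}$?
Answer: $0$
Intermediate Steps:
$L{\left(Y \right)} = 5 - Y$
$W{\left(f \right)} = \frac{3 + f}{-4 + f}$
$j{\left(S \right)} = \sqrt{2 + S}$ ($j{\left(S \right)} = \sqrt{S + \left(5 - 3\right)} = \sqrt{S + 2} = \sqrt{2 + S}$)
$m{\left(C,p \right)} = -1 + C + p$
$m{\left(5,j{\left(0 \right)} \right)} W{\left(-3 \right)} = \left(-1 + 5 + \sqrt{2 + 0}\right) \frac{3 - 3}{-4 - 3} = \left(-1 + 5 + \sqrt{2}\right) \frac{1}{-7} \cdot 0 = \left(4 + \sqrt{2}\right) \left(\left(- \frac{1}{7}\right) 0\right) = \left(4 + \sqrt{2}\right) 0 = 0$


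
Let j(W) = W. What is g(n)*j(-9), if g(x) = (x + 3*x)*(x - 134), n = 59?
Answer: 159300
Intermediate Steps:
g(x) = 4*x*(-134 + x) (g(x) = (4*x)*(-134 + x) = 4*x*(-134 + x))
g(n)*j(-9) = (4*59*(-134 + 59))*(-9) = (4*59*(-75))*(-9) = -17700*(-9) = 159300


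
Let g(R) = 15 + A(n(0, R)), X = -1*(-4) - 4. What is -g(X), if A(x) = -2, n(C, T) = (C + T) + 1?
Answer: -13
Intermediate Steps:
n(C, T) = 1 + C + T
X = 0 (X = 4 - 4 = 0)
g(R) = 13 (g(R) = 15 - 2 = 13)
-g(X) = -1*13 = -13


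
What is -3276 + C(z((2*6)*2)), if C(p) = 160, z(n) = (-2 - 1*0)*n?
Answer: -3116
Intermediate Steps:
z(n) = -2*n (z(n) = (-2 + 0)*n = -2*n)
-3276 + C(z((2*6)*2)) = -3276 + 160 = -3116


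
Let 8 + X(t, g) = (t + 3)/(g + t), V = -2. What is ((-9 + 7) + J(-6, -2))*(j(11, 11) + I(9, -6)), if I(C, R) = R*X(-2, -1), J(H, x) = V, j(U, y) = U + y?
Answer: -288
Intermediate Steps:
X(t, g) = -8 + (3 + t)/(g + t) (X(t, g) = -8 + (t + 3)/(g + t) = -8 + (3 + t)/(g + t))
J(H, x) = -2
I(C, R) = -25*R/3 (I(C, R) = R*((3 - 8*(-1) - 7*(-2))/(-1 - 2)) = R*((3 + 8 + 14)/(-3)) = R*(-⅓*25) = R*(-25/3) = -25*R/3)
((-9 + 7) + J(-6, -2))*(j(11, 11) + I(9, -6)) = ((-9 + 7) - 2)*((11 + 11) - 25/3*(-6)) = (-2 - 2)*(22 + 50) = -4*72 = -288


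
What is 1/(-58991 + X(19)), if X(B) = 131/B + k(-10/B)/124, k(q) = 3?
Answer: -2356/138966495 ≈ -1.6954e-5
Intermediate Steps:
X(B) = 3/124 + 131/B (X(B) = 131/B + 3/124 = 3/124 + 131/B)
1/(-58991 + X(19)) = 1/(-58991 + (3/124 + 131/19)) = 1/(-58991 + 16301/2356) = 1/(-138966495/2356) = -2356/138966495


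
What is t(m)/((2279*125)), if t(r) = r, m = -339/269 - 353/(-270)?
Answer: 3427/20690471250 ≈ 1.6563e-7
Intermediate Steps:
m = 3427/72630 (m = -339*1/269 - 353*(-1/270) = -339/269 + 353/270 = 3427/72630 ≈ 0.047184)
t(m)/((2279*125)) = 3427/(72630*((2279*125))) = (3427/72630)/284875 = (3427/72630)*(1/284875) = 3427/20690471250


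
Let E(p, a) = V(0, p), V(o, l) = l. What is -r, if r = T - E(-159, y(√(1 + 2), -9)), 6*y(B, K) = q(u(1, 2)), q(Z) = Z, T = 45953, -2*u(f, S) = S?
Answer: -46112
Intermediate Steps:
u(f, S) = -S/2
y(B, K) = -⅙ (y(B, K) = (-½*2)/6 = (⅙)*(-1) = -⅙)
E(p, a) = p
r = 46112 (r = 45953 - 1*(-159) = 45953 + 159 = 46112)
-r = -1*46112 = -46112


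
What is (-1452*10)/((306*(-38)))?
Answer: 1210/969 ≈ 1.2487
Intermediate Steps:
(-1452*10)/((306*(-38))) = -14520/(-11628) = -14520*(-1/11628) = 1210/969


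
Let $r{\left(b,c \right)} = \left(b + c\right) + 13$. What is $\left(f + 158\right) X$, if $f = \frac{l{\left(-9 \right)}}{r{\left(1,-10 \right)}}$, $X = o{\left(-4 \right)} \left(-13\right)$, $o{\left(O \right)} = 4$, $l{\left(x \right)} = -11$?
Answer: $-8073$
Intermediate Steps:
$r{\left(b,c \right)} = 13 + b + c$
$X = -52$ ($X = 4 \left(-13\right) = -52$)
$f = - \frac{11}{4}$ ($f = - \frac{11}{13 + 1 - 10} = - \frac{11}{4} \approx -2.75$)
$\left(f + 158\right) X = \left(- \frac{11}{4} + 158\right) \left(-52\right) = \frac{621}{4} \left(-52\right) = -8073$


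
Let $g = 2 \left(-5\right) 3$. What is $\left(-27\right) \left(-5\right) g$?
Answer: $-4050$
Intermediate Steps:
$g = -30$ ($g = \left(-10\right) 3 = -30$)
$\left(-27\right) \left(-5\right) g = \left(-27\right) \left(-5\right) \left(-30\right) = 135 \left(-30\right) = -4050$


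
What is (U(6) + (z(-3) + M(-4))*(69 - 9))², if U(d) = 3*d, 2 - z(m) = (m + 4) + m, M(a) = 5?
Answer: 311364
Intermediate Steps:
z(m) = -2 - 2*m (z(m) = 2 - ((m + 4) + m) = 2 - ((4 + m) + m) = 2 - (4 + 2*m) = 2 + (-4 - 2*m) = -2 - 2*m)
(U(6) + (z(-3) + M(-4))*(69 - 9))² = (3*6 + ((-2 - 2*(-3)) + 5)*(69 - 9))² = (18 + ((-2 + 6) + 5)*60)² = (18 + (4 + 5)*60)² = (18 + 9*60)² = (18 + 540)² = 558² = 311364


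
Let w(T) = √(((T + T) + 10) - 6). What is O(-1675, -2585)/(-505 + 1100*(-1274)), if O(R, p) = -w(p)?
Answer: 3*I*√574/1401905 ≈ 5.1269e-5*I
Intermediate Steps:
w(T) = √(4 + 2*T) (w(T) = √((2*T + 10) - 6) = √((10 + 2*T) - 6) = √(4 + 2*T))
O(R, p) = -√(4 + 2*p)
O(-1675, -2585)/(-505 + 1100*(-1274)) = (-√(4 + 2*(-2585)))/(-505 + 1100*(-1274)) = (-√(4 - 5170))/(-505 - 1401400) = -√(-5166)/(-1401905) = -3*I*√574*(-1/1401905) = 3*I*√574/1401905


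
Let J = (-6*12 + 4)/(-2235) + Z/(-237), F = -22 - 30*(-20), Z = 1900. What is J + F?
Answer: 100644442/176565 ≈ 570.01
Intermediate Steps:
F = 578 (F = -22 + 600 = 578)
J = -1410128/176565 (J = (-6*12 + 4)/(-2235) + 1900/(-237) = (-72 + 4)*(-1/2235) + 1900*(-1/237) = -68*(-1/2235) - 1900/237 = 68/2235 - 1900/237 = -1410128/176565 ≈ -7.9865)
J + F = -1410128/176565 + 578 = 100644442/176565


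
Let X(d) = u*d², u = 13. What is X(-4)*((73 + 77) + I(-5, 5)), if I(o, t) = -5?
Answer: 30160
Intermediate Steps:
X(d) = 13*d²
X(-4)*((73 + 77) + I(-5, 5)) = (13*(-4)²)*((73 + 77) - 5) = (13*16)*(150 - 5) = 208*145 = 30160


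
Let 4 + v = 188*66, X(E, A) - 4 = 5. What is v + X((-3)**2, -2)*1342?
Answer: 24482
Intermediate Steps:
X(E, A) = 9 (X(E, A) = 4 + 5 = 9)
v = 12404 (v = -4 + 188*66 = -4 + 12408 = 12404)
v + X((-3)**2, -2)*1342 = 12404 + 9*1342 = 12404 + 12078 = 24482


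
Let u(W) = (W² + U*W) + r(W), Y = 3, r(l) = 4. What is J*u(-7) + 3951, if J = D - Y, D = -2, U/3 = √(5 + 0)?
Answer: 3686 + 105*√5 ≈ 3920.8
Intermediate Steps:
U = 3*√5 (U = 3*√(5 + 0) = 3*√5 ≈ 6.7082)
J = -5 (J = -2 - 1*3 = -2 - 3 = -5)
u(W) = 4 + W² + 3*W*√5 (u(W) = (W² + (3*√5)*W) + 4 = (W² + 3*W*√5) + 4 = 4 + W² + 3*W*√5)
J*u(-7) + 3951 = -5*(4 + (-7)² + 3*(-7)*√5) + 3951 = -5*(4 + 49 - 21*√5) + 3951 = -5*(53 - 21*√5) + 3951 = (-265 + 105*√5) + 3951 = 3686 + 105*√5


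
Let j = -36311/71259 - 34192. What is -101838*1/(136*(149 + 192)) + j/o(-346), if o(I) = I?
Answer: 2511030918503/25987017156 ≈ 96.626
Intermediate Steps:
j = -2436524039/71259 (j = -36311*1/71259 - 34192 = -36311/71259 - 34192 = -2436524039/71259 ≈ -34193.)
-101838*1/(136*(149 + 192)) + j/o(-346) = -101838*1/(136*(149 + 192)) - 2436524039/71259/(-346) = -101838/(341*136) - 2436524039/71259*(-1/346) = -101838/46376 + 2436524039/24655614 = -101838*1/46376 + 2436524039/24655614 = -4629/2108 + 2436524039/24655614 = 2511030918503/25987017156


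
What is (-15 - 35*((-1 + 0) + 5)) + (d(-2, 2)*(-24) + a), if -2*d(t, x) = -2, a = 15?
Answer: -164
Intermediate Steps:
d(t, x) = 1 (d(t, x) = -1/2*(-2) = 1)
(-15 - 35*((-1 + 0) + 5)) + (d(-2, 2)*(-24) + a) = (-15 - 35*((-1 + 0) + 5)) + (1*(-24) + 15) = (-15 - 35*(-1 + 5)) + (-24 + 15) = (-15 - 35*4) - 9 = (-15 - 140) - 9 = -155 - 9 = -164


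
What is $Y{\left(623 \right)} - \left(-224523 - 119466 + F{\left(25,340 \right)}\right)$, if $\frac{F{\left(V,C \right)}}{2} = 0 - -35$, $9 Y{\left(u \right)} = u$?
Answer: $\frac{3095894}{9} \approx 3.4399 \cdot 10^{5}$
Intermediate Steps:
$Y{\left(u \right)} = \frac{u}{9}$
$F{\left(V,C \right)} = 70$ ($F{\left(V,C \right)} = 2 \left(0 - -35\right) = 2 \left(0 + 35\right) = 2 \cdot 35 = 70$)
$Y{\left(623 \right)} - \left(-224523 - 119466 + F{\left(25,340 \right)}\right) = \frac{1}{9} \cdot 623 + \left(224523 - \left(70 - 119466\right)\right) = \frac{623}{9} + \left(224523 - \left(70 - 119466\right)\right) = \frac{623}{9} + \left(224523 - -119396\right) = \frac{623}{9} + \left(224523 + 119396\right) = \frac{623}{9} + 343919 = \frac{3095894}{9}$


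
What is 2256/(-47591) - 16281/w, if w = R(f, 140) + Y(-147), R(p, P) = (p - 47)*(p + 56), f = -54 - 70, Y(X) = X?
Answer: -266910069/182130757 ≈ -1.4655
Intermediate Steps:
f = -124
R(p, P) = (-47 + p)*(56 + p)
w = 11481 (w = (-2632 + (-124)² + 9*(-124)) - 147 = (-2632 + 15376 - 1116) - 147 = 11628 - 147 = 11481)
2256/(-47591) - 16281/w = 2256/(-47591) - 16281/11481 = 2256*(-1/47591) - 16281*1/11481 = -2256/47591 - 5427/3827 = -266910069/182130757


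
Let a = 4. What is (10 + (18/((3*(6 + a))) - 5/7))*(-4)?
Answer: -1384/35 ≈ -39.543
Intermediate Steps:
(10 + (18/((3*(6 + a))) - 5/7))*(-4) = (10 + (18/((3*(6 + 4))) - 5/7))*(-4) = (10 + (18/((3*10)) - 5*1/7))*(-4) = (10 + (18/30 - 5/7))*(-4) = (10 + (18*(1/30) - 5/7))*(-4) = (10 + (3/5 - 5/7))*(-4) = (10 - 4/35)*(-4) = (346/35)*(-4) = -1384/35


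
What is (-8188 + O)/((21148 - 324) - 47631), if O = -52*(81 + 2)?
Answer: 12504/26807 ≈ 0.46645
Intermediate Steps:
O = -4316 (O = -52*83 = -4316)
(-8188 + O)/((21148 - 324) - 47631) = (-8188 - 4316)/((21148 - 324) - 47631) = -12504/(20824 - 47631) = -12504/(-26807) = -12504*(-1/26807) = 12504/26807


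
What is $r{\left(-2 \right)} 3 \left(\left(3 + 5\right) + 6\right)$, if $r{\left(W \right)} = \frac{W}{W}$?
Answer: $42$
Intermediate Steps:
$r{\left(W \right)} = 1$
$r{\left(-2 \right)} 3 \left(\left(3 + 5\right) + 6\right) = 1 \cdot 3 \left(\left(3 + 5\right) + 6\right) = 3 \left(8 + 6\right) = 3 \cdot 14 = 42$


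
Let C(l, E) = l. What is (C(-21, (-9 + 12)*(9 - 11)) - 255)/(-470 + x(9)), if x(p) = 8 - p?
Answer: 92/157 ≈ 0.58599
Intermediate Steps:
(C(-21, (-9 + 12)*(9 - 11)) - 255)/(-470 + x(9)) = (-21 - 255)/(-470 + (8 - 1*9)) = -276/(-470 + (8 - 9)) = -276/(-470 - 1) = -276/(-471) = -276*(-1/471) = 92/157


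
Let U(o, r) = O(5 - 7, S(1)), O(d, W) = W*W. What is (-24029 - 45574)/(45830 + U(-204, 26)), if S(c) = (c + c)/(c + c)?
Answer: -23201/15277 ≈ -1.5187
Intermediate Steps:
S(c) = 1 (S(c) = (2*c)/((2*c)) = (2*c)*(1/(2*c)) = 1)
O(d, W) = W²
U(o, r) = 1 (U(o, r) = 1² = 1)
(-24029 - 45574)/(45830 + U(-204, 26)) = (-24029 - 45574)/(45830 + 1) = -69603/45831 = -69603*1/45831 = -23201/15277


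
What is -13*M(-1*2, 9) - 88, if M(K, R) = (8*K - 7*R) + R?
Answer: 822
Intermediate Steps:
M(K, R) = -6*R + 8*K (M(K, R) = (-7*R + 8*K) + R = -6*R + 8*K)
-13*M(-1*2, 9) - 88 = -13*(-6*9 + 8*(-1*2)) - 88 = -13*(-54 + 8*(-2)) - 88 = -13*(-54 - 16) - 88 = -13*(-70) - 88 = 910 - 88 = 822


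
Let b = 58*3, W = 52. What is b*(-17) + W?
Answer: -2906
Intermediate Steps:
b = 174
b*(-17) + W = 174*(-17) + 52 = -2958 + 52 = -2906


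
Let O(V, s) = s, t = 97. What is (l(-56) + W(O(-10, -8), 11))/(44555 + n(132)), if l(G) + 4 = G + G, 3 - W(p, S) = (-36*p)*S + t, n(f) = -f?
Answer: -3378/44423 ≈ -0.076042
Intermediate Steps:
W(p, S) = -94 + 36*S*p (W(p, S) = 3 - ((-36*p)*S + 97) = 3 - (-36*S*p + 97) = 3 - (97 - 36*S*p) = 3 + (-97 + 36*S*p) = -94 + 36*S*p)
l(G) = -4 + 2*G (l(G) = -4 + (G + G) = -4 + 2*G)
(l(-56) + W(O(-10, -8), 11))/(44555 + n(132)) = ((-4 + 2*(-56)) + (-94 + 36*11*(-8)))/(44555 - 1*132) = ((-4 - 112) + (-94 - 3168))/(44555 - 132) = (-116 - 3262)/44423 = -3378*1/44423 = -3378/44423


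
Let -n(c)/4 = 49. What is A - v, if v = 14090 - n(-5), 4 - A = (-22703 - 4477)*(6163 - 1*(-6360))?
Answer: 340360858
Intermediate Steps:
n(c) = -196 (n(c) = -4*49 = -196)
A = 340375144 (A = 4 - (-22703 - 4477)*(6163 - 1*(-6360)) = 4 - (-27180)*(6163 + 6360) = 4 - (-27180)*12523 = 4 - 1*(-340375140) = 4 + 340375140 = 340375144)
v = 14286 (v = 14090 - 1*(-196) = 14090 + 196 = 14286)
A - v = 340375144 - 1*14286 = 340375144 - 14286 = 340360858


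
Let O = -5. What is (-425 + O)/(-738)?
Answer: 215/369 ≈ 0.58266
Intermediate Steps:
(-425 + O)/(-738) = (-425 - 5)/(-738) = -430*(-1/738) = 215/369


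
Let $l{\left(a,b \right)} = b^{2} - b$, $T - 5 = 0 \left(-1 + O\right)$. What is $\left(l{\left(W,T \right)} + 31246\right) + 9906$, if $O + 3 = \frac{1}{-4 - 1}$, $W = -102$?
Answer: $41172$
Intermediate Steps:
$O = - \frac{16}{5}$ ($O = -3 + \frac{1}{-4 - 1} = -3 + \frac{1}{-5} = -3 - \frac{1}{5} = - \frac{16}{5} \approx -3.2$)
$T = 5$ ($T = 5 + 0 \left(-1 - \frac{16}{5}\right) = 5 + 0 \left(- \frac{21}{5}\right) = 5 + 0 = 5$)
$\left(l{\left(W,T \right)} + 31246\right) + 9906 = \left(5 \left(-1 + 5\right) + 31246\right) + 9906 = \left(5 \cdot 4 + 31246\right) + 9906 = \left(20 + 31246\right) + 9906 = 31266 + 9906 = 41172$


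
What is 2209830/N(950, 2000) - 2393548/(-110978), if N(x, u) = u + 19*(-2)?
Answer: 20828221243/18144903 ≈ 1147.9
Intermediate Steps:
N(x, u) = -38 + u (N(x, u) = u - 38 = -38 + u)
2209830/N(950, 2000) - 2393548/(-110978) = 2209830/(-38 + 2000) - 2393548/(-110978) = 2209830/1962 - 2393548*(-1/110978) = 2209830*(1/1962) + 1196774/55489 = 368305/327 + 1196774/55489 = 20828221243/18144903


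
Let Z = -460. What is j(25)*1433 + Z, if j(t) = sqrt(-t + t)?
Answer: -460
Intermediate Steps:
j(t) = 0 (j(t) = sqrt(0) = 0)
j(25)*1433 + Z = 0*1433 - 460 = 0 - 460 = -460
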